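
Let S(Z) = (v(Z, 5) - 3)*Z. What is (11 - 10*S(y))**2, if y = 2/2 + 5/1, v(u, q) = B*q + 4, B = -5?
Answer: 2105401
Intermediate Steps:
v(u, q) = 4 - 5*q (v(u, q) = -5*q + 4 = 4 - 5*q)
y = 6 (y = 2*(1/2) + 5*1 = 1 + 5 = 6)
S(Z) = -24*Z (S(Z) = ((4 - 5*5) - 3)*Z = ((4 - 25) - 3)*Z = (-21 - 3)*Z = -24*Z)
(11 - 10*S(y))**2 = (11 - (-240)*6)**2 = (11 - 10*(-144))**2 = (11 + 1440)**2 = 1451**2 = 2105401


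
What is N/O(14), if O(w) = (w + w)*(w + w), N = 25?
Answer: 25/784 ≈ 0.031888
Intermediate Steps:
O(w) = 4*w² (O(w) = (2*w)*(2*w) = 4*w²)
N/O(14) = 25/((4*14²)) = 25/((4*196)) = 25/784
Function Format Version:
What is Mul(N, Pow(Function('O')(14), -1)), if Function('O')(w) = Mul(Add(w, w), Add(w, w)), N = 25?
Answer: Rational(25, 784) ≈ 0.031888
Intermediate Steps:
Function('O')(w) = Mul(4, Pow(w, 2)) (Function('O')(w) = Mul(Mul(2, w), Mul(2, w)) = Mul(4, Pow(w, 2)))
Mul(N, Pow(Function('O')(14), -1)) = Mul(25, Pow(Mul(4, Pow(14, 2)), -1)) = Mul(25, Pow(Mul(4, 196), -1)) = Mul(25, Pow(784, -1)) = Mul(25, Rational(1, 784)) = Rational(25, 784)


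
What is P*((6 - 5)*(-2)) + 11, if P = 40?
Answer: -69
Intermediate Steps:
P*((6 - 5)*(-2)) + 11 = 40*((6 - 5)*(-2)) + 11 = 40*(1*(-2)) + 11 = 40*(-2) + 11 = -80 + 11 = -69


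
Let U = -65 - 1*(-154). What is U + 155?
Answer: 244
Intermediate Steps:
U = 89 (U = -65 + 154 = 89)
U + 155 = 89 + 155 = 244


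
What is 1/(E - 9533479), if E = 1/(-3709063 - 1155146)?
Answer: -4864209/46372834353112 ≈ -1.0489e-7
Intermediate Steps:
E = -1/4864209 (E = 1/(-4864209) = -1/4864209 ≈ -2.0558e-7)
1/(E - 9533479) = 1/(-1/4864209 - 9533479) = 1/(-46372834353112/4864209) = -4864209/46372834353112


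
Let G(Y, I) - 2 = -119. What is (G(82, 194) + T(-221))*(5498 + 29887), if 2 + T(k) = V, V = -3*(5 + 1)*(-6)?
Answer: -389235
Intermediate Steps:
G(Y, I) = -117 (G(Y, I) = 2 - 119 = -117)
V = 108 (V = -3*6*(-6) = -18*(-6) = 108)
T(k) = 106 (T(k) = -2 + 108 = 106)
(G(82, 194) + T(-221))*(5498 + 29887) = (-117 + 106)*(5498 + 29887) = -11*35385 = -389235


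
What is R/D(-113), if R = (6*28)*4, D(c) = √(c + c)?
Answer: -336*I*√226/113 ≈ -44.701*I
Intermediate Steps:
D(c) = √2*√c (D(c) = √(2*c) = √2*√c)
R = 672 (R = 168*4 = 672)
R/D(-113) = 672/((√2*√(-113))) = 672/((√2*(I*√113))) = 672/((I*√226)) = 672*(-I*√226/226) = -336*I*√226/113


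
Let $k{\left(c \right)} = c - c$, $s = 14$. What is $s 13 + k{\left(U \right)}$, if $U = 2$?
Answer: $182$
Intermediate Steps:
$k{\left(c \right)} = 0$
$s 13 + k{\left(U \right)} = 14 \cdot 13 + 0 = 182 + 0 = 182$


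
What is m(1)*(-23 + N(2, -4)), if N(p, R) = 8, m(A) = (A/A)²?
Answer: -15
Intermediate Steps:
m(A) = 1 (m(A) = 1² = 1)
m(1)*(-23 + N(2, -4)) = 1*(-23 + 8) = 1*(-15) = -15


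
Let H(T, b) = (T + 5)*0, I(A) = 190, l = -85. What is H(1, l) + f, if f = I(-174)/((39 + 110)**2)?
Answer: 190/22201 ≈ 0.0085582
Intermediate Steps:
H(T, b) = 0 (H(T, b) = (5 + T)*0 = 0)
f = 190/22201 (f = 190/((39 + 110)**2) = 190/(149**2) = 190/22201 ≈ 0.0085582)
H(1, l) + f = 0 + 190/22201 = 190/22201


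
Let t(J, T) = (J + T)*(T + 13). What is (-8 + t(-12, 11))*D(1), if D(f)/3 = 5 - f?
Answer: -384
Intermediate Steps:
D(f) = 15 - 3*f (D(f) = 3*(5 - f) = 15 - 3*f)
t(J, T) = (13 + T)*(J + T) (t(J, T) = (J + T)*(13 + T) = (13 + T)*(J + T))
(-8 + t(-12, 11))*D(1) = (-8 + (11**2 + 13*(-12) + 13*11 - 12*11))*(15 - 3*1) = (-8 + (121 - 156 + 143 - 132))*(15 - 3) = (-8 - 24)*12 = -32*12 = -384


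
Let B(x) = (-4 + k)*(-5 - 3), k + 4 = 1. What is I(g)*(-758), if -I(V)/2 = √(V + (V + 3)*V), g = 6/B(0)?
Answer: 379*√345/7 ≈ 1005.7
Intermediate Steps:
k = -3 (k = -4 + 1 = -3)
B(x) = 56 (B(x) = (-4 - 3)*(-5 - 3) = -7*(-8) = 56)
g = 3/28 (g = 6/56 = 6*(1/56) = 3/28 ≈ 0.10714)
I(V) = -2*√(V + V*(3 + V)) (I(V) = -2*√(V + (V + 3)*V) = -2*√(V + (3 + V)*V) = -2*√(V + V*(3 + V)))
I(g)*(-758) = -2*√21*√(4 + 3/28)/14*(-758) = -2*√345/28*(-758) = -√345/14*(-758) = 379*√345/7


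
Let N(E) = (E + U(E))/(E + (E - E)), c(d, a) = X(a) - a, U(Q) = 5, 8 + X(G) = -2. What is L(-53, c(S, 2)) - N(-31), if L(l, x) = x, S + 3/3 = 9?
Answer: -398/31 ≈ -12.839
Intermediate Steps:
S = 8 (S = -1 + 9 = 8)
X(G) = -10 (X(G) = -8 - 2 = -10)
c(d, a) = -10 - a
N(E) = (5 + E)/E (N(E) = (E + 5)/(E + (E - E)) = (5 + E)/(E + 0) = (5 + E)/E)
L(-53, c(S, 2)) - N(-31) = (-10 - 1*2) - (5 - 31)/(-31) = (-10 - 2) - (-1)*(-26)/31 = -12 - 1*26/31 = -12 - 26/31 = -398/31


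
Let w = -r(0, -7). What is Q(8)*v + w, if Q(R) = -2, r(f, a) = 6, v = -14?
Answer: 22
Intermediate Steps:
w = -6 (w = -1*6 = -6)
Q(8)*v + w = -2*(-14) - 6 = 28 - 6 = 22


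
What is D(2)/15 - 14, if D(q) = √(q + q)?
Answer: -208/15 ≈ -13.867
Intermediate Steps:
D(q) = √2*√q (D(q) = √(2*q) = √2*√q)
D(2)/15 - 14 = (√2*√2)/15 - 14 = (1/15)*2 - 14 = 2/15 - 14 = -208/15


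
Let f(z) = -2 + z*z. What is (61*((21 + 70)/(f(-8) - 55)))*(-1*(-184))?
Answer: 145912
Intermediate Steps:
f(z) = -2 + z**2
(61*((21 + 70)/(f(-8) - 55)))*(-1*(-184)) = (61*((21 + 70)/((-2 + (-8)**2) - 55)))*(-1*(-184)) = (61*(91/((-2 + 64) - 55)))*184 = (61*(91/(62 - 55)))*184 = (61*(91/7))*184 = (61*(91*(1/7)))*184 = (61*13)*184 = 793*184 = 145912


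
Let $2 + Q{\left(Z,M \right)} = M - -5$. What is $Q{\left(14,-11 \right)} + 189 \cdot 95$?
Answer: $17947$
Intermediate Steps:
$Q{\left(Z,M \right)} = 3 + M$ ($Q{\left(Z,M \right)} = -2 + \left(M - -5\right) = -2 + \left(M + 5\right) = -2 + \left(5 + M\right) = 3 + M$)
$Q{\left(14,-11 \right)} + 189 \cdot 95 = \left(3 - 11\right) + 189 \cdot 95 = -8 + 17955 = 17947$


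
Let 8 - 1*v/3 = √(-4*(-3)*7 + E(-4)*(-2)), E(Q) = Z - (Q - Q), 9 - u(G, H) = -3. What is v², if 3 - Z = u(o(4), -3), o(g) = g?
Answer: 1494 - 144*√102 ≈ 39.671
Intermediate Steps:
u(G, H) = 12 (u(G, H) = 9 - 1*(-3) = 9 + 3 = 12)
Z = -9 (Z = 3 - 1*12 = 3 - 12 = -9)
E(Q) = -9 (E(Q) = -9 - (Q - Q) = -9 - 1*0 = -9 + 0 = -9)
v = 24 - 3*√102 (v = 24 - 3*√(-4*(-3)*7 - 9*(-2)) = 24 - 3*√(12*7 + 18) = 24 - 3*√(84 + 18) = 24 - 3*√102 ≈ -6.2985)
v² = (24 - 3*√102)²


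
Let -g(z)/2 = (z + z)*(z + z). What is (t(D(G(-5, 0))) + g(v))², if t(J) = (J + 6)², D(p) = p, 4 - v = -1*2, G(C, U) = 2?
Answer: 50176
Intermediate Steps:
v = 6 (v = 4 - (-1)*2 = 4 - 1*(-2) = 4 + 2 = 6)
t(J) = (6 + J)²
g(z) = -8*z² (g(z) = -2*(z + z)*(z + z) = -2*2*z*2*z = -8*z²)
(t(D(G(-5, 0))) + g(v))² = ((6 + 2)² - 8*6²)² = (8² - 8*36)² = (64 - 288)² = (-224)² = 50176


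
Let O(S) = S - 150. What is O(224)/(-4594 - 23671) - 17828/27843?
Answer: -505968802/786982395 ≈ -0.64292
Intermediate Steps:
O(S) = -150 + S
O(224)/(-4594 - 23671) - 17828/27843 = (-150 + 224)/(-4594 - 23671) - 17828/27843 = 74/(-28265) - 17828*1/27843 = 74*(-1/28265) - 17828/27843 = -74/28265 - 17828/27843 = -505968802/786982395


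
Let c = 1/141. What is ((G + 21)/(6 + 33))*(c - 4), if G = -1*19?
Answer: -1126/5499 ≈ -0.20476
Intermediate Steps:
G = -19
c = 1/141 ≈ 0.0070922
((G + 21)/(6 + 33))*(c - 4) = ((-19 + 21)/(6 + 33))*(1/141 - 4) = (2/39)*(-563/141) = -1126/5499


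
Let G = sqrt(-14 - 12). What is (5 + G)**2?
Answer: (5 + I*sqrt(26))**2 ≈ -1.0 + 50.99*I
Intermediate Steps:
G = I*sqrt(26) (G = sqrt(-26) = I*sqrt(26) ≈ 5.099*I)
(5 + G)**2 = (5 + I*sqrt(26))**2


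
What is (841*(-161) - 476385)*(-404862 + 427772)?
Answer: -14016017260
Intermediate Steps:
(841*(-161) - 476385)*(-404862 + 427772) = (-135401 - 476385)*22910 = -611786*22910 = -14016017260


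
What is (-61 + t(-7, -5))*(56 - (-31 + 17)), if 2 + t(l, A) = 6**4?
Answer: 86310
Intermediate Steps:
t(l, A) = 1294 (t(l, A) = -2 + 6**4 = -2 + 1296 = 1294)
(-61 + t(-7, -5))*(56 - (-31 + 17)) = (-61 + 1294)*(56 - (-31 + 17)) = 1233*(56 - 1*(-14)) = 1233*(56 + 14) = 1233*70 = 86310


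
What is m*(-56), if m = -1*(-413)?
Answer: -23128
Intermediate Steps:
m = 413
m*(-56) = 413*(-56) = -23128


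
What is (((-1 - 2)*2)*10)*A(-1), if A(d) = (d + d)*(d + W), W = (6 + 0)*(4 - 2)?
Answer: 1320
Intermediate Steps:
W = 12 (W = 6*2 = 12)
A(d) = 2*d*(12 + d) (A(d) = (d + d)*(d + 12) = (2*d)*(12 + d) = 2*d*(12 + d))
(((-1 - 2)*2)*10)*A(-1) = (((-1 - 2)*2)*10)*(2*(-1)*(12 - 1)) = (-3*2*10)*(2*(-1)*11) = -6*10*(-22) = -60*(-22) = 1320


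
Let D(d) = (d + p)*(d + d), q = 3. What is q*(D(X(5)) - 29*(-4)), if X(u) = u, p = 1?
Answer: 528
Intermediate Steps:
D(d) = 2*d*(1 + d) (D(d) = (d + 1)*(d + d) = (1 + d)*(2*d) = 2*d*(1 + d))
q*(D(X(5)) - 29*(-4)) = 3*(2*5*(1 + 5) - 29*(-4)) = 3*(2*5*6 - 1*(-116)) = 3*(60 + 116) = 3*176 = 528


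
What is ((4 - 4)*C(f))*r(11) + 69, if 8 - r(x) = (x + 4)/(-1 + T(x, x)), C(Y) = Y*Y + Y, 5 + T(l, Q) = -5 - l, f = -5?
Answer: 69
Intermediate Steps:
T(l, Q) = -10 - l (T(l, Q) = -5 + (-5 - l) = -10 - l)
C(Y) = Y + Y**2 (C(Y) = Y**2 + Y = Y + Y**2)
r(x) = 8 - (4 + x)/(-11 - x) (r(x) = 8 - (x + 4)/(-1 + (-10 - x)) = 8 - (4 + x)/(-11 - x))
((4 - 4)*C(f))*r(11) + 69 = ((4 - 4)*(-5*(1 - 5)))*((92 + 9*11)/(11 + 11)) + 69 = (0*(-5*(-4)))*((92 + 99)/22) + 69 = (0*20)*((1/22)*191) + 69 = 0*(191/22) + 69 = 0 + 69 = 69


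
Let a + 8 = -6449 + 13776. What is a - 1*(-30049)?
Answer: 37368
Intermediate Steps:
a = 7319 (a = -8 + (-6449 + 13776) = -8 + 7327 = 7319)
a - 1*(-30049) = 7319 - 1*(-30049) = 7319 + 30049 = 37368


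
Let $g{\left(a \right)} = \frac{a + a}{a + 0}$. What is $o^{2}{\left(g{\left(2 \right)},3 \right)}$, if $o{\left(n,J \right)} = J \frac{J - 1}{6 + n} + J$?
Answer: $\frac{225}{16} \approx 14.063$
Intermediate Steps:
$g{\left(a \right)} = 2$ ($g{\left(a \right)} = \frac{2 a}{a} = 2$)
$o{\left(n,J \right)} = J + \frac{J \left(-1 + J\right)}{6 + n}$ ($o{\left(n,J \right)} = J \frac{-1 + J}{6 + n} + J = \frac{J \left(-1 + J\right)}{6 + n} + J = J + \frac{J \left(-1 + J\right)}{6 + n}$)
$o^{2}{\left(g{\left(2 \right)},3 \right)} = \left(\frac{3 \left(5 + 3 + 2\right)}{6 + 2}\right)^{2} = \left(3 \cdot \frac{1}{8} \cdot 10\right)^{2} = \left(\frac{15}{4}\right)^{2} = \frac{225}{16}$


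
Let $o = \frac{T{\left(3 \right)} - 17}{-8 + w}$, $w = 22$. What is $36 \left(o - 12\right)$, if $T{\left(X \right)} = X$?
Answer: $-468$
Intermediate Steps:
$o = -1$ ($o = \frac{3 - 17}{-8 + 22} = - \frac{14}{14} = \left(-14\right) \frac{1}{14} = -1$)
$36 \left(o - 12\right) = 36 \left(-1 - 12\right) = 36 \left(-13\right) = -468$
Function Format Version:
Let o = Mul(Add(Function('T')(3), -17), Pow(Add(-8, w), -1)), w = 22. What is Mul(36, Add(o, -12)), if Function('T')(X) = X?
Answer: -468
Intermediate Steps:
o = -1 (o = Mul(Add(3, -17), Pow(Add(-8, 22), -1)) = Mul(-14, Pow(14, -1)) = Mul(-14, Rational(1, 14)) = -1)
Mul(36, Add(o, -12)) = Mul(36, Add(-1, -12)) = Mul(36, -13) = -468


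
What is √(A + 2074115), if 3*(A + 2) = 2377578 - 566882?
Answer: √24099105/3 ≈ 1636.4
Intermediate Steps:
A = 1810690/3 (A = -2 + (2377578 - 566882)/3 = -2 + (⅓)*1810696 = -2 + 1810696/3 = 1810690/3 ≈ 6.0356e+5)
√(A + 2074115) = √(1810690/3 + 2074115) = √(8033035/3) = √24099105/3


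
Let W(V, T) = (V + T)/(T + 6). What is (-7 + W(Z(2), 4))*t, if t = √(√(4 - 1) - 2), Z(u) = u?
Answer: -32*I*√(2 - √3)/5 ≈ -3.3129*I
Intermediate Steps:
t = √(-2 + √3) (t = √(√3 - 2) = √(-2 + √3) ≈ 0.51764*I)
W(V, T) = (T + V)/(6 + T)
(-7 + W(Z(2), 4))*t = (-7 + (4 + 2)/(6 + 4))*√(-2 + √3) = (-7 + 6/10)*√(-2 + √3) = (-7 + (⅒)*6)*√(-2 + √3) = (-7 + ⅗)*√(-2 + √3) = -32*√(-2 + √3)/5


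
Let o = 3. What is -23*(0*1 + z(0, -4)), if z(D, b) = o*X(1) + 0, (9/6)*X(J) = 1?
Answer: -46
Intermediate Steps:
X(J) = ⅔ (X(J) = (⅔)*1 = ⅔)
z(D, b) = 2 (z(D, b) = 3*(⅔) + 0 = 2 + 0 = 2)
-23*(0*1 + z(0, -4)) = -23*(0*1 + 2) = -23*(0 + 2) = -23*2 = -46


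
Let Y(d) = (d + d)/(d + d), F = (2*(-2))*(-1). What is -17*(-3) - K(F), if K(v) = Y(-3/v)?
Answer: 50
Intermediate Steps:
F = 4 (F = -4*(-1) = 4)
Y(d) = 1 (Y(d) = (2*d)/((2*d)) = (2*d)*(1/(2*d)) = 1)
K(v) = 1
-17*(-3) - K(F) = -17*(-3) - 1*1 = 51 - 1 = 50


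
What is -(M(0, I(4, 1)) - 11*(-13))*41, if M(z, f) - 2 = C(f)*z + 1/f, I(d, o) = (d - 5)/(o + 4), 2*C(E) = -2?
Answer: -5740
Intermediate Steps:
C(E) = -1 (C(E) = (½)*(-2) = -1)
I(d, o) = (-5 + d)/(4 + o)
M(z, f) = 2 + 1/f - z (M(z, f) = 2 + (-z + 1/f) = 2 + (1/f - z) = 2 + 1/f - z)
-(M(0, I(4, 1)) - 11*(-13))*41 = -((2 + 1/((-5 + 4)/(4 + 1)) - 1*0) - 11*(-13))*41 = -((2 + 1/(-1/5) + 0) + 143)*41 = -((2 + 1/((⅕)*(-1)) + 0) + 143)*41 = -((2 + 1/(-⅕) + 0) + 143)*41 = -((2 - 5 + 0) + 143)*41 = -(-3 + 143)*41 = -140*41 = -1*5740 = -5740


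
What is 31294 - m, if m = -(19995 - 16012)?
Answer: 35277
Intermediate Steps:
m = -3983 (m = -1*3983 = -3983)
31294 - m = 31294 - 1*(-3983) = 31294 + 3983 = 35277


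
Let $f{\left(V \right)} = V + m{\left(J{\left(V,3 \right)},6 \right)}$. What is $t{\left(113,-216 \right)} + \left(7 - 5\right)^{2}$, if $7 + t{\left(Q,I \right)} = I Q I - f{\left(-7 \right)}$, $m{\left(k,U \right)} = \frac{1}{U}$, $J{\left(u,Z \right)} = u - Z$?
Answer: $\frac{31632791}{6} \approx 5.2721 \cdot 10^{6}$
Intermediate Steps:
$f{\left(V \right)} = \frac{1}{6} + V$ ($f{\left(V \right)} = V + \frac{1}{6} = \frac{1}{6} + V$)
$t{\left(Q,I \right)} = - \frac{1}{6} + Q I^{2}$ ($t{\left(Q,I \right)} = -7 + \left(I Q I - \left(\frac{1}{6} - 7\right)\right) = -7 + \left(Q I^{2} - - \frac{41}{6}\right) = -7 + \left(Q I^{2} + \frac{41}{6}\right) = -7 + \left(\frac{41}{6} + Q I^{2}\right) = - \frac{1}{6} + Q I^{2}$)
$t{\left(113,-216 \right)} + \left(7 - 5\right)^{2} = \left(- \frac{1}{6} + 113 \left(-216\right)^{2}\right) + \left(7 - 5\right)^{2} = \left(- \frac{1}{6} + 113 \cdot 46656\right) + 2^{2} = \left(- \frac{1}{6} + 5272128\right) + 4 = \frac{31632767}{6} + 4 = \frac{31632791}{6}$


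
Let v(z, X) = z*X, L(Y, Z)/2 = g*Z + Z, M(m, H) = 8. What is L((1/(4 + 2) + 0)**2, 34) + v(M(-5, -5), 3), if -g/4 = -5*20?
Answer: 27292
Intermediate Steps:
g = 400 (g = -(-20)*20 = -4*(-100) = 400)
L(Y, Z) = 802*Z (L(Y, Z) = 2*(400*Z + Z) = 2*(401*Z) = 802*Z)
v(z, X) = X*z
L((1/(4 + 2) + 0)**2, 34) + v(M(-5, -5), 3) = 802*34 + 3*8 = 27268 + 24 = 27292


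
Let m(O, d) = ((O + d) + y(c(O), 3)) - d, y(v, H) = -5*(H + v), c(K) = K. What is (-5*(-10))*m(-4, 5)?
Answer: 50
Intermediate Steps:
y(v, H) = -5*H - 5*v
m(O, d) = -15 - 4*O (m(O, d) = ((O + d) + (-5*3 - 5*O)) - d = ((O + d) + (-15 - 5*O)) - d = (-15 + d - 4*O) - d = -15 - 4*O)
(-5*(-10))*m(-4, 5) = (-5*(-10))*(-15 - 4*(-4)) = 50*(-15 + 16) = 50*1 = 50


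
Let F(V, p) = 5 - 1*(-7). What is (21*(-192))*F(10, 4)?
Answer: -48384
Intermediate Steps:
F(V, p) = 12 (F(V, p) = 5 + 7 = 12)
(21*(-192))*F(10, 4) = (21*(-192))*12 = -4032*12 = -48384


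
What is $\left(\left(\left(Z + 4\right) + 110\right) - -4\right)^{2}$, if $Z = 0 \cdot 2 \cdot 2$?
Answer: $13924$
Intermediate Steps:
$Z = 0$ ($Z = 0 \cdot 2 = 0$)
$\left(\left(\left(Z + 4\right) + 110\right) - -4\right)^{2} = \left(\left(\left(0 + 4\right) + 110\right) - -4\right)^{2} = \left(\left(4 + 110\right) + \left(-51 + 55\right)\right)^{2} = \left(114 + 4\right)^{2} = 118^{2} = 13924$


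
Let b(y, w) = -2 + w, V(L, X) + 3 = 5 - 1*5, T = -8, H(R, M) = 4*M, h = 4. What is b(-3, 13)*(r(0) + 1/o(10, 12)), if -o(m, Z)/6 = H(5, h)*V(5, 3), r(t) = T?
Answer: -25333/288 ≈ -87.962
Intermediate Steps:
r(t) = -8
V(L, X) = -3 (V(L, X) = -3 + (5 - 1*5) = -3 + (5 - 5) = -3 + 0 = -3)
o(m, Z) = 288 (o(m, Z) = -6*4*4*(-3) = -96*(-3) = -6*(-48) = 288)
b(-3, 13)*(r(0) + 1/o(10, 12)) = (-2 + 13)*(-8 + 1/288) = 11*(-8 + 1/288) = 11*(-2303/288) = -25333/288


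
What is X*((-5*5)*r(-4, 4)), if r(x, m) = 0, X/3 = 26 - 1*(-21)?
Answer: 0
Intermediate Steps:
X = 141 (X = 3*(26 - 1*(-21)) = 3*(26 + 21) = 3*47 = 141)
X*((-5*5)*r(-4, 4)) = 141*(-5*5*0) = 141*(-25*0) = 141*0 = 0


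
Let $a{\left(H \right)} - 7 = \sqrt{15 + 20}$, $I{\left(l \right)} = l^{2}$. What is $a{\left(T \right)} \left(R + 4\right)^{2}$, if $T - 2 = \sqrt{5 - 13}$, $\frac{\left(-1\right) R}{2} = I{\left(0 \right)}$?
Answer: $112 + 16 \sqrt{35} \approx 206.66$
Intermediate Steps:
$R = 0$ ($R = - 2 \cdot 0^{2} = \left(-2\right) 0 = 0$)
$T = 2 + 2 i \sqrt{2}$ ($T = 2 + \sqrt{5 - 13} = 2 + \sqrt{-8} = 2 + 2 i \sqrt{2} \approx 2.0 + 2.8284 i$)
$a{\left(H \right)} = 7 + \sqrt{35}$ ($a{\left(H \right)} = 7 + \sqrt{15 + 20} = 7 + \sqrt{35}$)
$a{\left(T \right)} \left(R + 4\right)^{2} = \left(7 + \sqrt{35}\right) \left(0 + 4\right)^{2} = \left(7 + \sqrt{35}\right) 4^{2} = \left(7 + \sqrt{35}\right) 16 = 112 + 16 \sqrt{35}$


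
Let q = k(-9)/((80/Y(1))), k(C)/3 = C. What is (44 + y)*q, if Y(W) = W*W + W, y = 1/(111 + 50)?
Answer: -38259/1288 ≈ -29.704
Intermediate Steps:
k(C) = 3*C
y = 1/161 ≈ 0.0062112
Y(W) = W + W² (Y(W) = W² + W = W + W²)
q = -27/40 (q = (3*(-9))/((80/((1*(1 + 1))))) = -27/(80/((1*2))) = -27/(80/2) = -27/(80*(½)) = -27/40 ≈ -0.67500)
(44 + y)*q = (44 + 1/161)*(-27/40) = (7085/161)*(-27/40) = -38259/1288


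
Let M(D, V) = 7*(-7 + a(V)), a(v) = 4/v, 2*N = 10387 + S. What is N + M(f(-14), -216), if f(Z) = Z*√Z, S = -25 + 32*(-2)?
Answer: 275393/54 ≈ 5099.9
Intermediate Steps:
S = -89 (S = -25 - 64 = -89)
N = 5149 (N = (10387 - 89)/2 = (½)*10298 = 5149)
f(Z) = Z^(3/2)
M(D, V) = -49 + 28/V (M(D, V) = 7*(-7 + 4/V) = -49 + 28/V)
N + M(f(-14), -216) = 5149 + (-49 + 28/(-216)) = 5149 + (-49 + 28*(-1/216)) = 5149 + (-49 - 7/54) = 5149 - 2653/54 = 275393/54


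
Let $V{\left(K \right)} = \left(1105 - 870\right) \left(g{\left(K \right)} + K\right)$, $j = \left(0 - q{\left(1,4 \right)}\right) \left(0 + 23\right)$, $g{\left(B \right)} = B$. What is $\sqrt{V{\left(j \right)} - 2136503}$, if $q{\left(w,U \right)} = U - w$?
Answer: $i \sqrt{2168933} \approx 1472.7 i$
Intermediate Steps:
$j = -69$ ($j = \left(0 - \left(4 - 1\right)\right) \left(0 + 23\right) = \left(0 - \left(4 - 1\right)\right) 23 = \left(0 - 3\right) 23 = \left(-3\right) 23 = -69$)
$V{\left(K \right)} = 470 K$ ($V{\left(K \right)} = \left(1105 - 870\right) \left(K + K\right) = 235 \cdot 2 K = 470 K$)
$\sqrt{V{\left(j \right)} - 2136503} = \sqrt{470 \left(-69\right) - 2136503} = \sqrt{-32430 - 2136503} = \sqrt{-2168933} = i \sqrt{2168933}$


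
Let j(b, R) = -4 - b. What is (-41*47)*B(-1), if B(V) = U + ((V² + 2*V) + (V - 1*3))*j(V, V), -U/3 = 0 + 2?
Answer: -17343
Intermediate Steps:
U = -6 (U = -3*(0 + 2) = -3*2 = -6)
B(V) = -6 + (-4 - V)*(-3 + V² + 3*V) (B(V) = -6 + ((V² + 2*V) + (V - 1*3))*(-4 - V) = -6 + ((V² + 2*V) + (V - 3))*(-4 - V) = -6 + ((V² + 2*V) + (-3 + V))*(-4 - V) = -6 + (-3 + V² + 3*V)*(-4 - V) = -6 + (-4 - V)*(-3 + V² + 3*V))
(-41*47)*B(-1) = (-41*47)*(6 - 1*(-1)³ - 9*(-1) - 7*(-1)²) = -1927*(6 - 1*(-1) + 9 - 7*1) = -1927*(6 + 1 + 9 - 7) = -1927*9 = -17343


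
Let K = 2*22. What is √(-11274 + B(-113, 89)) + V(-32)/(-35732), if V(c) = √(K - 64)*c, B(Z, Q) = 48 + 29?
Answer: I*(√11197 + 16*√5/8933) ≈ 105.82*I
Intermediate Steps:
K = 44
B(Z, Q) = 77
V(c) = 2*I*c*√5 (V(c) = √(44 - 64)*c = √(-20)*c = (2*I*√5)*c = 2*I*c*√5)
√(-11274 + B(-113, 89)) + V(-32)/(-35732) = √(-11274 + 77) + (2*I*(-32)*√5)/(-35732) = √(-11197) - 64*I*√5*(-1/35732) = I*√11197 + 16*I*√5/8933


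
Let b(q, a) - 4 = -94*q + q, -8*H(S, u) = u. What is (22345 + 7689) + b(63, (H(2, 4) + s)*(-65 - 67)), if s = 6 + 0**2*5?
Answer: 24179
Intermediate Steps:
H(S, u) = -u/8
s = 6 (s = 6 + 0*5 = 6 + 0 = 6)
b(q, a) = 4 - 93*q (b(q, a) = 4 + (-94*q + q) = 4 - 93*q)
(22345 + 7689) + b(63, (H(2, 4) + s)*(-65 - 67)) = (22345 + 7689) + (4 - 93*63) = 30034 + (4 - 5859) = 30034 - 5855 = 24179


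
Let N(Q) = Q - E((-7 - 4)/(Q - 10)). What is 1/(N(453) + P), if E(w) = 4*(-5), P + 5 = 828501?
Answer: 1/828969 ≈ 1.2063e-6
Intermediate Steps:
P = 828496 (P = -5 + 828501 = 828496)
E(w) = -20
N(Q) = 20 + Q (N(Q) = Q - 1*(-20) = Q + 20 = 20 + Q)
1/(N(453) + P) = 1/((20 + 453) + 828496) = 1/(473 + 828496) = 1/828969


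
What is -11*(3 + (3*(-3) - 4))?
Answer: 110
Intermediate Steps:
-11*(3 + (3*(-3) - 4)) = -11*(3 + (-9 - 4)) = -11*(3 - 13) = -11*(-10) = 110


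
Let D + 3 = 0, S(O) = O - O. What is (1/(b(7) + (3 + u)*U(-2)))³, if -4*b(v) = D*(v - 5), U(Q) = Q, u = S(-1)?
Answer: -8/729 ≈ -0.010974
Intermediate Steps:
S(O) = 0
u = 0
D = -3 (D = -3 + 0 = -3)
b(v) = -15/4 + 3*v/4 (b(v) = -(-3)*(v - 5)/4 = -(-3)*(-5 + v)/4 = -(15 - 3*v)/4 = -15/4 + 3*v/4)
(1/(b(7) + (3 + u)*U(-2)))³ = (1/((-15/4 + (¾)*7) + (3 + 0)*(-2)))³ = (1/((-15/4 + 21/4) + 3*(-2)))³ = (1/(3/2 - 6))³ = (1/(-9/2))³ = (-2/9)³ = -8/729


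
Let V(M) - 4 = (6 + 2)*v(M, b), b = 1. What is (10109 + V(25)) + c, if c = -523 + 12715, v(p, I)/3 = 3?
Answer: 22377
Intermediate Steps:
v(p, I) = 9 (v(p, I) = 3*3 = 9)
V(M) = 76 (V(M) = 4 + (6 + 2)*9 = 4 + 8*9 = 4 + 72 = 76)
c = 12192
(10109 + V(25)) + c = (10109 + 76) + 12192 = 10185 + 12192 = 22377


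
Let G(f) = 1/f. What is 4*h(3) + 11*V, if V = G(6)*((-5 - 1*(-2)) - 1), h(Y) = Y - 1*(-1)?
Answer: 26/3 ≈ 8.6667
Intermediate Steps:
h(Y) = 1 + Y (h(Y) = Y + 1 = 1 + Y)
V = -2/3 (V = ((-5 - 1*(-2)) - 1)/6 = ((-5 + 2) - 1)/6 = (-3 - 1)/6 = (1/6)*(-4) = -2/3 ≈ -0.66667)
4*h(3) + 11*V = 4*(1 + 3) + 11*(-2/3) = 4*4 - 22/3 = 16 - 22/3 = 26/3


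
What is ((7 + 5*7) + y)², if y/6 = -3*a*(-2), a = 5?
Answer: 49284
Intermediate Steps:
y = 180 (y = 6*(-3*5*(-2)) = 6*(-15*(-2)) = 6*30 = 180)
((7 + 5*7) + y)² = ((7 + 5*7) + 180)² = ((7 + 35) + 180)² = (42 + 180)² = 222² = 49284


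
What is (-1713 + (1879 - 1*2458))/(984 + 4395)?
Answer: -764/1793 ≈ -0.42610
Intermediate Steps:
(-1713 + (1879 - 1*2458))/(984 + 4395) = (-1713 + (1879 - 2458))/5379 = (-1713 - 579)*(1/5379) = -2292*1/5379 = -764/1793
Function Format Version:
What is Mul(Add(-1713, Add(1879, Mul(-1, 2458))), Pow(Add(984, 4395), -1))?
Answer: Rational(-764, 1793) ≈ -0.42610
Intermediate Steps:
Mul(Add(-1713, Add(1879, Mul(-1, 2458))), Pow(Add(984, 4395), -1)) = Mul(Add(-1713, Add(1879, -2458)), Pow(5379, -1)) = Mul(Add(-1713, -579), Rational(1, 5379)) = Mul(-2292, Rational(1, 5379)) = Rational(-764, 1793)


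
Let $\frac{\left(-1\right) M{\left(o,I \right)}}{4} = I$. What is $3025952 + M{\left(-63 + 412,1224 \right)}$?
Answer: $3021056$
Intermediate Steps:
$M{\left(o,I \right)} = - 4 I$
$3025952 + M{\left(-63 + 412,1224 \right)} = 3025952 - 4896 = 3021056$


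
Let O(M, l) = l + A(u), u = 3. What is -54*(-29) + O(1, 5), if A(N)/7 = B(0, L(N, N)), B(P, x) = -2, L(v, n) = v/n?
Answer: 1557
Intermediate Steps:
A(N) = -14 (A(N) = 7*(-2) = -14)
O(M, l) = -14 + l (O(M, l) = l - 14 = -14 + l)
-54*(-29) + O(1, 5) = -54*(-29) + (-14 + 5) = 1566 - 9 = 1557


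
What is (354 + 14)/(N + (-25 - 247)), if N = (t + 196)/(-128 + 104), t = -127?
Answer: -2944/2199 ≈ -1.3388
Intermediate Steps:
N = -23/8 (N = (-127 + 196)/(-128 + 104) = 69/(-24) = 69*(-1/24) = -23/8 ≈ -2.8750)
(354 + 14)/(N + (-25 - 247)) = (354 + 14)/(-23/8 + (-25 - 247)) = 368/(-23/8 - 272) = 368/(-2199/8) = 368*(-8/2199) = -2944/2199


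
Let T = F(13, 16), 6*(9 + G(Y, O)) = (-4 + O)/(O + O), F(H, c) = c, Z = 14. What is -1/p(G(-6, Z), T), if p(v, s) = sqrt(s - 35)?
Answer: I*sqrt(19)/19 ≈ 0.22942*I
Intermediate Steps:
G(Y, O) = -9 + (-4 + O)/(12*O) (G(Y, O) = -9 + ((-4 + O)/(O + O))/6 = -9 + ((-4 + O)/((2*O)))/6 = -9 + ((-4 + O)*(1/(2*O)))/6 = -9 + ((-4 + O)/(2*O))/6 = -9 + (-4 + O)/(12*O))
T = 16
p(v, s) = sqrt(-35 + s)
-1/p(G(-6, Z), T) = -1/(sqrt(-35 + 16)) = -1/(sqrt(-19)) = -1/(I*sqrt(19)) = -(-1)*I*sqrt(19)/19 = I*sqrt(19)/19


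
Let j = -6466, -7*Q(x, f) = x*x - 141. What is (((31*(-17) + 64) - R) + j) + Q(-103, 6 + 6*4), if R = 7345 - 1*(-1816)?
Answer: -123098/7 ≈ -17585.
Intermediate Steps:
Q(x, f) = 141/7 - x**2/7 (Q(x, f) = -(x*x - 141)/7 = -(x**2 - 141)/7 = -(-141 + x**2)/7 = 141/7 - x**2/7)
R = 9161 (R = 7345 + 1816 = 9161)
(((31*(-17) + 64) - R) + j) + Q(-103, 6 + 6*4) = (((31*(-17) + 64) - 1*9161) - 6466) + (141/7 - 1/7*(-103)**2) = (((-527 + 64) - 9161) - 6466) + (141/7 - 1/7*10609) = ((-463 - 9161) - 6466) + (141/7 - 10609/7) = (-9624 - 6466) - 10468/7 = -16090 - 10468/7 = -123098/7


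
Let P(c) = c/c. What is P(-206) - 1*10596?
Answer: -10595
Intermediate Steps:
P(c) = 1
P(-206) - 1*10596 = 1 - 1*10596 = 1 - 10596 = -10595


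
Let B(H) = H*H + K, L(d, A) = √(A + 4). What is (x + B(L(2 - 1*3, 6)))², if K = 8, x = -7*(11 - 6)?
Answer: 289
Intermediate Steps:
x = -35 (x = -7*5 = -35)
L(d, A) = √(4 + A)
B(H) = 8 + H² (B(H) = H*H + 8 = H² + 8 = 8 + H²)
(x + B(L(2 - 1*3, 6)))² = (-35 + (8 + (√(4 + 6))²))² = (-35 + (8 + (√10)²))² = (-35 + (8 + 10))² = (-35 + 18)² = (-17)² = 289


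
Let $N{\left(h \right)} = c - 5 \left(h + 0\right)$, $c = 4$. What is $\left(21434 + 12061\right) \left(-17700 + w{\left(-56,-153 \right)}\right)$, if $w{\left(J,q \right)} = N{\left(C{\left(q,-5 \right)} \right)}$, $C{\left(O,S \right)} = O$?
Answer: $-567103845$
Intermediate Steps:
$N{\left(h \right)} = 4 - 5 h$ ($N{\left(h \right)} = 4 - 5 \left(h + 0\right) = 4 - 5 h$)
$w{\left(J,q \right)} = 4 - 5 q$
$\left(21434 + 12061\right) \left(-17700 + w{\left(-56,-153 \right)}\right) = \left(21434 + 12061\right) \left(-17700 + \left(4 - -765\right)\right) = 33495 \left(-17700 + \left(4 + 765\right)\right) = 33495 \left(-17700 + 769\right) = 33495 \left(-16931\right) = -567103845$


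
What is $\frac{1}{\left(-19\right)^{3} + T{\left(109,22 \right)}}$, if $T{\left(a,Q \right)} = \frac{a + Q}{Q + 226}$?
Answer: $- \frac{248}{1700901} \approx -0.00014581$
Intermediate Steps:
$T{\left(a,Q \right)} = \frac{Q + a}{226 + Q}$
$\frac{1}{\left(-19\right)^{3} + T{\left(109,22 \right)}} = \frac{1}{\left(-19\right)^{3} + \frac{22 + 109}{226 + 22}} = \frac{1}{-6859 + \frac{1}{248} \cdot 131} = \frac{1}{-6859 + \frac{131}{248}} = \frac{1}{- \frac{1700901}{248}} = - \frac{248}{1700901}$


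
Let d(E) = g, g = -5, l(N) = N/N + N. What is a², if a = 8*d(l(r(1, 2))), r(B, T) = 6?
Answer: 1600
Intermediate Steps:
l(N) = 1 + N
d(E) = -5
a = -40 (a = 8*(-5) = -40)
a² = (-40)² = 1600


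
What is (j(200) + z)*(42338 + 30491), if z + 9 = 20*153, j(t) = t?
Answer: 236767079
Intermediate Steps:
z = 3051 (z = -9 + 20*153 = -9 + 3060 = 3051)
(j(200) + z)*(42338 + 30491) = (200 + 3051)*(42338 + 30491) = 3251*72829 = 236767079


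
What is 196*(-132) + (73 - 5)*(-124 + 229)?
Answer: -18732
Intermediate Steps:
196*(-132) + (73 - 5)*(-124 + 229) = -25872 + 68*105 = -25872 + 7140 = -18732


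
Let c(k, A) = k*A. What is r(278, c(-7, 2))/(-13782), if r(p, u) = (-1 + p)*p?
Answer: -38503/6891 ≈ -5.5874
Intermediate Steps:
c(k, A) = A*k
r(p, u) = p*(-1 + p)
r(278, c(-7, 2))/(-13782) = (278*(-1 + 278))/(-13782) = (278*277)*(-1/13782) = 77006*(-1/13782) = -38503/6891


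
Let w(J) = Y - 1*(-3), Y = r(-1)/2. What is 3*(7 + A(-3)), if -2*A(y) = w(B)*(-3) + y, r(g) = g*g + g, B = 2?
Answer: 39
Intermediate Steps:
r(g) = g + g² (r(g) = g² + g = g + g²)
Y = 0 (Y = -(1 - 1)/2 = -1*0*(½) = 0*(½) = 0)
w(J) = 3 (w(J) = 0 - 1*(-3) = 0 + 3 = 3)
A(y) = 9/2 - y/2 (A(y) = -(3*(-3) + y)/2 = -(-9 + y)/2 = 9/2 - y/2)
3*(7 + A(-3)) = 3*(7 + (9/2 - ½*(-3))) = 3*(7 + (9/2 + 3/2)) = 3*(7 + 6) = 3*13 = 39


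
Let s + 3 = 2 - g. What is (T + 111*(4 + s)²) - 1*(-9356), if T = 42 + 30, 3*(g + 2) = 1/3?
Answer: 326188/27 ≈ 12081.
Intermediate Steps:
g = -17/9 (g = -2 + (⅓)/3 = -2 + (⅓)*(⅓) = -2 + ⅑ = -17/9 ≈ -1.8889)
T = 72
s = 8/9 (s = -3 + (2 - 1*(-17/9)) = -3 + (2 + 17/9) = -3 + 35/9 = 8/9 ≈ 0.88889)
(T + 111*(4 + s)²) - 1*(-9356) = (72 + 111*(4 + 8/9)²) - 1*(-9356) = (72 + 111*(44/9)²) + 9356 = (72 + 111*(1936/81)) + 9356 = (72 + 71632/27) + 9356 = 73576/27 + 9356 = 326188/27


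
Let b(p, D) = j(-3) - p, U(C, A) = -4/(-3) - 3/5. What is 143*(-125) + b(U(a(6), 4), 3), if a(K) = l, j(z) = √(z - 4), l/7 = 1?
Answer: -268136/15 + I*√7 ≈ -17876.0 + 2.6458*I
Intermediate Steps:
l = 7 (l = 7*1 = 7)
j(z) = √(-4 + z)
a(K) = 7
U(C, A) = 11/15 (U(C, A) = -4*(-⅓) - 3*⅕ = 4/3 - ⅗ = 11/15)
b(p, D) = -p + I*√7 (b(p, D) = √(-4 - 3) - p = √(-7) - p = I*√7 - p = -p + I*√7)
143*(-125) + b(U(a(6), 4), 3) = 143*(-125) + (-1*11/15 + I*√7) = -17875 + (-11/15 + I*√7) = -268136/15 + I*√7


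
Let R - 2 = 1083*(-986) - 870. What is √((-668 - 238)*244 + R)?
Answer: I*√1289770 ≈ 1135.7*I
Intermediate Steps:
R = -1068706 (R = 2 + (1083*(-986) - 870) = 2 + (-1067838 - 870) = 2 - 1068708 = -1068706)
√((-668 - 238)*244 + R) = √((-668 - 238)*244 - 1068706) = √(-906*244 - 1068706) = √(-221064 - 1068706) = √(-1289770) = I*√1289770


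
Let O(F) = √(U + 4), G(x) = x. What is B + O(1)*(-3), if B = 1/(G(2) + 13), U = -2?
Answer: 1/15 - 3*√2 ≈ -4.1760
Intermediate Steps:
B = 1/15 (B = 1/(2 + 13) = 1/15 ≈ 0.066667)
O(F) = √2 (O(F) = √(-2 + 4) = √2)
B + O(1)*(-3) = 1/15 + √2*(-3) = 1/15 - 3*√2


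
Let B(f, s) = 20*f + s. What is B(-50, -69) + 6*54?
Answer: -745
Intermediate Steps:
B(f, s) = s + 20*f
B(-50, -69) + 6*54 = (-69 + 20*(-50)) + 6*54 = (-69 - 1000) + 324 = -1069 + 324 = -745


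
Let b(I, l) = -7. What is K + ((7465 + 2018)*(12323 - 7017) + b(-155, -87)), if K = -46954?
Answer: 50269837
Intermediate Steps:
K + ((7465 + 2018)*(12323 - 7017) + b(-155, -87)) = -46954 + ((7465 + 2018)*(12323 - 7017) - 7) = -46954 + (9483*5306 - 7) = -46954 + (50316798 - 7) = -46954 + 50316791 = 50269837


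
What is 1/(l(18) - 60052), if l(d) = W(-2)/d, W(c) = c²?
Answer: -9/540466 ≈ -1.6652e-5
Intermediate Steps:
l(d) = 4/d (l(d) = (-2)²/d = 4/d)
1/(l(18) - 60052) = 1/(4/18 - 60052) = 1/(4*(1/18) - 60052) = 1/(2/9 - 60052) = 1/(-540466/9) = -9/540466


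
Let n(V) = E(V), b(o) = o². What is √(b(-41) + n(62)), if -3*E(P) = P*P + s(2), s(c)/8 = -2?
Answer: 9*√5 ≈ 20.125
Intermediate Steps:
s(c) = -16 (s(c) = 8*(-2) = -16)
E(P) = 16/3 - P²/3 (E(P) = -(P*P - 16)/3 = -(P² - 16)/3 = -(-16 + P²)/3 = 16/3 - P²/3)
n(V) = 16/3 - V²/3
√(b(-41) + n(62)) = √((-41)² + (16/3 - ⅓*62²)) = √(1681 + (16/3 - ⅓*3844)) = √(1681 + (16/3 - 3844/3)) = √(1681 - 1276) = √405 = 9*√5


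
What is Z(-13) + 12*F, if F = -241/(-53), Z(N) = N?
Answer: 2203/53 ≈ 41.566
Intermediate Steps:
F = 241/53 (F = -241*(-1/53) = 241/53 ≈ 4.5472)
Z(-13) + 12*F = -13 + 12*(241/53) = -13 + 2892/53 = 2203/53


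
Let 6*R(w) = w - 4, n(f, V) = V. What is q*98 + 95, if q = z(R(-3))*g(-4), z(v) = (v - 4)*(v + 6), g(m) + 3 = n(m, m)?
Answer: 310067/18 ≈ 17226.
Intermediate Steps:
g(m) = -3 + m
R(w) = -⅔ + w/6 (R(w) = (w - 4)/6 = (-4 + w)/6 = -⅔ + w/6)
z(v) = (-4 + v)*(6 + v)
q = 6293/36 (q = (-24 + (-⅔ + (⅙)*(-3))² + 2*(-⅔ + (⅙)*(-3)))*(-3 - 4) = (-24 + (-⅔ - ½)² + 2*(-⅔ - ½))*(-7) = (-24 + (-7/6)² + 2*(-7/6))*(-7) = (-24 + 49/36 - 7/3)*(-7) = -899/36*(-7) = 6293/36 ≈ 174.81)
q*98 + 95 = (6293/36)*98 + 95 = 308357/18 + 95 = 310067/18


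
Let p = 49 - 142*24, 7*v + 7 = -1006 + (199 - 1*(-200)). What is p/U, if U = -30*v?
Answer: -23513/18420 ≈ -1.2765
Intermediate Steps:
v = -614/7 (v = -1 + (-1006 + (199 - 1*(-200)))/7 = -1 + (-1006 + (199 + 200))/7 = -1 + (-1006 + 399)/7 = -1 + (1/7)*(-607) = -1 - 607/7 = -614/7 ≈ -87.714)
p = -3359 (p = 49 - 3408 = -3359)
U = 18420/7 (U = -30*(-614/7) = 18420/7 ≈ 2631.4)
p/U = -3359/18420/7 = -3359*7/18420 = -23513/18420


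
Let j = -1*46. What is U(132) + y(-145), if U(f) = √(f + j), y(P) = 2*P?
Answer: -290 + √86 ≈ -280.73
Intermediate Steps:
j = -46
U(f) = √(-46 + f) (U(f) = √(f - 46) = √(-46 + f))
U(132) + y(-145) = √(-46 + 132) + 2*(-145) = √86 - 290 = -290 + √86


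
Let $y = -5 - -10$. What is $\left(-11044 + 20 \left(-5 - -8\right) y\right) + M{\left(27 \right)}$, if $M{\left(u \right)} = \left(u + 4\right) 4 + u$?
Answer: $-10593$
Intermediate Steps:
$M{\left(u \right)} = 16 + 5 u$ ($M{\left(u \right)} = \left(4 + u\right) 4 + u = \left(16 + 4 u\right) + u = 16 + 5 u$)
$y = 5$ ($y = -5 + 10 = 5$)
$\left(-11044 + 20 \left(-5 - -8\right) y\right) + M{\left(27 \right)} = \left(-11044 + 20 \left(-5 - -8\right) 5\right) + \left(16 + 5 \cdot 27\right) = \left(-11044 + 20 \left(-5 + 8\right) 5\right) + \left(16 + 135\right) = \left(-11044 + 20 \cdot 3 \cdot 5\right) + 151 = \left(-11044 + 60 \cdot 5\right) + 151 = \left(-11044 + 300\right) + 151 = -10744 + 151 = -10593$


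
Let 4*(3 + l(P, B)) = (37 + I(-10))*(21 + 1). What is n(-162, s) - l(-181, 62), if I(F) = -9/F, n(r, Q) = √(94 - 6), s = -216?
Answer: -4109/20 + 2*√22 ≈ -196.07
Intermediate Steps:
n(r, Q) = 2*√22 (n(r, Q) = √88 = 2*√22)
l(P, B) = 4109/20 (l(P, B) = -3 + ((37 - 9/(-10))*(21 + 1))/4 = -3 + ((37 - 9*(-⅒))*22)/4 = -3 + ((37 + 9/10)*22)/4 = -3 + ((379/10)*22)/4 = -3 + (¼)*(4169/5) = -3 + 4169/20 = 4109/20)
n(-162, s) - l(-181, 62) = 2*√22 - 1*4109/20 = 2*√22 - 4109/20 = -4109/20 + 2*√22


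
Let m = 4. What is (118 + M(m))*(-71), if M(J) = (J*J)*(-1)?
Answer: -7242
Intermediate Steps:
M(J) = -J² (M(J) = J²*(-1) = -J²)
(118 + M(m))*(-71) = (118 - 1*4²)*(-71) = (118 - 1*16)*(-71) = (118 - 16)*(-71) = 102*(-71) = -7242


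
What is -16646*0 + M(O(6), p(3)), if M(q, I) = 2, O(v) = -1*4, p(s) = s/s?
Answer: 2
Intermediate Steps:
p(s) = 1
O(v) = -4
-16646*0 + M(O(6), p(3)) = -16646*0 + 2 = -203*0 + 2 = 0 + 2 = 2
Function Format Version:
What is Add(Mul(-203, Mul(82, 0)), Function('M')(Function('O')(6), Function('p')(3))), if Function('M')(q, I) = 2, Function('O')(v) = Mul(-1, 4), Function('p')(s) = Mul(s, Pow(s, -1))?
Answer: 2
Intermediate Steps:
Function('p')(s) = 1
Function('O')(v) = -4
Add(Mul(-203, Mul(82, 0)), Function('M')(Function('O')(6), Function('p')(3))) = Add(Mul(-203, Mul(82, 0)), 2) = Add(Mul(-203, 0), 2) = Add(0, 2) = 2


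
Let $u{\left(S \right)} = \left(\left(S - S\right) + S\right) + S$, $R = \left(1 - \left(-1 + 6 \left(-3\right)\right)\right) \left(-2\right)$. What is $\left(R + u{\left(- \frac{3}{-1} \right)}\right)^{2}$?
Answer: $1156$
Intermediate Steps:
$R = -40$ ($R = \left(1 - \left(-1 - 18\right)\right) \left(-2\right) = \left(1 - -19\right) \left(-2\right) = \left(1 + 19\right) \left(-2\right) = 20 \left(-2\right) = -40$)
$u{\left(S \right)} = 2 S$ ($u{\left(S \right)} = \left(0 + S\right) + S = S + S = 2 S$)
$\left(R + u{\left(- \frac{3}{-1} \right)}\right)^{2} = \left(-40 + 2 \left(- \frac{3}{-1}\right)\right)^{2} = \left(-40 + 2 \left(\left(-3\right) \left(-1\right)\right)\right)^{2} = \left(-40 + 2 \cdot 3\right)^{2} = \left(-40 + 6\right)^{2} = \left(-34\right)^{2} = 1156$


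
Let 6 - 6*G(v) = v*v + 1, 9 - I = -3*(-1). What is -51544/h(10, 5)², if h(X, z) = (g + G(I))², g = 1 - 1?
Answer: -66801024/923521 ≈ -72.333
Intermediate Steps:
I = 6 (I = 9 - (-3)*(-1) = 9 - 1*3 = 9 - 3 = 6)
G(v) = ⅚ - v²/6 (G(v) = 1 - (v*v + 1)/6 = 1 - (v² + 1)/6 = 1 - (1 + v²)/6 = 1 + (-⅙ - v²/6) = ⅚ - v²/6)
g = 0
h(X, z) = 961/36 (h(X, z) = (0 + (⅚ - ⅙*6²))² = (0 + (⅚ - ⅙*36))² = (0 + (⅚ - 6))² = (0 - 31/6)² = (-31/6)² = 961/36)
-51544/h(10, 5)² = -51544/((961/36)²) = -51544/923521/1296 = -51544*1296/923521 = -66801024/923521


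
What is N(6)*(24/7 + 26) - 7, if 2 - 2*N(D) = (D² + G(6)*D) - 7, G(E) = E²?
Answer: -25078/7 ≈ -3582.6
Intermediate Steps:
N(D) = 9/2 - 18*D - D²/2 (N(D) = 1 - ((D² + 6²*D) - 7)/2 = 1 - ((D² + 36*D) - 7)/2 = 1 - (-7 + D² + 36*D)/2 = 1 + (7/2 - 18*D - D²/2) = 9/2 - 18*D - D²/2)
N(6)*(24/7 + 26) - 7 = (9/2 - 18*6 - ½*6²)*(24/7 + 26) - 7 = (9/2 - 108 - ½*36)*(24*(⅐) + 26) - 7 = (9/2 - 108 - 18)*(24/7 + 26) - 7 = -243/2*206/7 - 7 = -25029/7 - 7 = -25078/7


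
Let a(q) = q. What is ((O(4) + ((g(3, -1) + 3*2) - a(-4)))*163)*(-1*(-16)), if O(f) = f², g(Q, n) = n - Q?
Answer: 57376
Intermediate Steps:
((O(4) + ((g(3, -1) + 3*2) - a(-4)))*163)*(-1*(-16)) = ((4² + (((-1 - 1*3) + 3*2) - 1*(-4)))*163)*(-1*(-16)) = ((16 + (((-1 - 3) + 6) + 4))*163)*16 = ((16 + ((-4 + 6) + 4))*163)*16 = ((16 + (2 + 4))*163)*16 = ((16 + 6)*163)*16 = (22*163)*16 = 3586*16 = 57376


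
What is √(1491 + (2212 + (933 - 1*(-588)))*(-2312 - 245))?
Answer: I*√9543790 ≈ 3089.3*I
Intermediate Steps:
√(1491 + (2212 + (933 - 1*(-588)))*(-2312 - 245)) = √(1491 + (2212 + (933 + 588))*(-2557)) = √(1491 + (2212 + 1521)*(-2557)) = √(1491 + 3733*(-2557)) = √(1491 - 9545281) = √(-9543790) = I*√9543790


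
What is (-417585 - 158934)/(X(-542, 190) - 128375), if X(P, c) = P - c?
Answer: 576519/129107 ≈ 4.4654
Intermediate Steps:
(-417585 - 158934)/(X(-542, 190) - 128375) = (-417585 - 158934)/((-542 - 1*190) - 128375) = -576519/((-542 - 190) - 128375) = -576519/(-732 - 128375) = -576519/(-129107) = -576519*(-1/129107) = 576519/129107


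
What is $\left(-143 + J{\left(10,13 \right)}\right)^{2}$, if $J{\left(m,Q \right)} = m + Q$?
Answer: $14400$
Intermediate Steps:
$J{\left(m,Q \right)} = Q + m$
$\left(-143 + J{\left(10,13 \right)}\right)^{2} = \left(-143 + \left(13 + 10\right)\right)^{2} = \left(-143 + 23\right)^{2} = \left(-120\right)^{2} = 14400$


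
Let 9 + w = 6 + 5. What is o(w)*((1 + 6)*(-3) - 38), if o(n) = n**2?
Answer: -236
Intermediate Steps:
w = 2 (w = -9 + (6 + 5) = -9 + 11 = 2)
o(w)*((1 + 6)*(-3) - 38) = 2**2*((1 + 6)*(-3) - 38) = 4*(7*(-3) - 38) = 4*(-21 - 38) = 4*(-59) = -236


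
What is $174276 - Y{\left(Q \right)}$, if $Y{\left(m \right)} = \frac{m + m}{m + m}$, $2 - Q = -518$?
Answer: $174275$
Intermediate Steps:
$Q = 520$ ($Q = 2 - -518 = 2 + 518 = 520$)
$Y{\left(m \right)} = 1$ ($Y{\left(m \right)} = \frac{2 m}{2 m} = 2 m \frac{1}{2 m} = 1$)
$174276 - Y{\left(Q \right)} = 174276 - 1 = 174275$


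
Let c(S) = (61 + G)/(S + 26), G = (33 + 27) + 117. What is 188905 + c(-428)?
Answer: 37969786/201 ≈ 1.8890e+5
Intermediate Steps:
G = 177 (G = 60 + 117 = 177)
c(S) = 238/(26 + S) (c(S) = (61 + 177)/(S + 26) = 238/(26 + S))
188905 + c(-428) = 188905 + 238/(26 - 428) = 188905 + 238/(-402) = 188905 + 238*(-1/402) = 188905 - 119/201 = 37969786/201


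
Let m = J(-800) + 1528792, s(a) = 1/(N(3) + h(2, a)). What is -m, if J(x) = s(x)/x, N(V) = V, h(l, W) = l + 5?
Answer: -12230335999/8000 ≈ -1.5288e+6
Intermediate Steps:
h(l, W) = 5 + l
s(a) = ⅒ (s(a) = 1/(3 + (5 + 2)) = 1/(3 + 7) = 1/10 = ⅒)
J(x) = 1/(10*x)
m = 12230335999/8000 (m = (⅒)/(-800) + 1528792 = (⅒)*(-1/800) + 1528792 = -1/8000 + 1528792 = 12230335999/8000 ≈ 1.5288e+6)
-m = -1*12230335999/8000 = -12230335999/8000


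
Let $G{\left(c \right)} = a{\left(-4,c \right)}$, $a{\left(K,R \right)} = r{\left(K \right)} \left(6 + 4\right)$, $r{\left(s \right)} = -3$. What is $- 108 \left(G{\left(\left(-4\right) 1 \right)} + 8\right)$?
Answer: $2376$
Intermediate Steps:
$a{\left(K,R \right)} = -30$ ($a{\left(K,R \right)} = - 3 \left(6 + 4\right) = \left(-3\right) 10 = -30$)
$G{\left(c \right)} = -30$
$- 108 \left(G{\left(\left(-4\right) 1 \right)} + 8\right) = - 108 \left(-30 + 8\right) = \left(-108\right) \left(-22\right) = 2376$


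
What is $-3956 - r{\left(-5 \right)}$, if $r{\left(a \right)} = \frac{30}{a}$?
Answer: $-3950$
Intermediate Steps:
$-3956 - r{\left(-5 \right)} = -3956 - \frac{30}{-5} = -3956 - 30 \left(- \frac{1}{5}\right) = -3956 - -6 = -3956 + 6 = -3950$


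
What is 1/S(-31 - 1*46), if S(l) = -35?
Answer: -1/35 ≈ -0.028571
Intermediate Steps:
1/S(-31 - 1*46) = 1/(-35) = -1/35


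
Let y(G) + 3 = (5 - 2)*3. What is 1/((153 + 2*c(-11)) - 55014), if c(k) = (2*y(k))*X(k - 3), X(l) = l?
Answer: -1/55197 ≈ -1.8117e-5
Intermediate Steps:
y(G) = 6 (y(G) = -3 + (5 - 2)*3 = -3 + 3*3 = -3 + 9 = 6)
c(k) = -36 + 12*k (c(k) = (2*6)*(k - 3) = 12*(-3 + k) = -36 + 12*k)
1/((153 + 2*c(-11)) - 55014) = 1/((153 + 2*(-36 + 12*(-11))) - 55014) = 1/((153 + 2*(-36 - 132)) - 55014) = 1/((153 + 2*(-168)) - 55014) = 1/((153 - 336) - 55014) = 1/(-183 - 55014) = 1/(-55197) = -1/55197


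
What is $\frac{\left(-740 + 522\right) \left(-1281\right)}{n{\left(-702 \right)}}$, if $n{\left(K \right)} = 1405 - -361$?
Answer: $\frac{139629}{883} \approx 158.13$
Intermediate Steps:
$n{\left(K \right)} = 1766$ ($n{\left(K \right)} = 1405 + 361 = 1766$)
$\frac{\left(-740 + 522\right) \left(-1281\right)}{n{\left(-702 \right)}} = \frac{\left(-740 + 522\right) \left(-1281\right)}{1766} = \left(-218\right) \left(-1281\right) \frac{1}{1766} = 279258 \cdot \frac{1}{1766} = \frac{139629}{883}$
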